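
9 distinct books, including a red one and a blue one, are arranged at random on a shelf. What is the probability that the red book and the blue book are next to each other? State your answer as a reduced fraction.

There are 9! = 362880 arrangements.
Treat the red book and the blue book as a block: 8! arrangements of the blocks × 2 orders within the block = 2·40320 = 80640.
Probability = 80640/362880 = 2/9.

2/9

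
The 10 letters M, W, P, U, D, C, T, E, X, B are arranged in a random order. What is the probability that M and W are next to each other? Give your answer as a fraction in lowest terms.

There are 10! = 3628800 arrangements.
Treat M and W as a block: 9! arrangements of the blocks × 2 orders within the block = 2·362880 = 725760.
Probability = 725760/3628800 = 1/5.

1/5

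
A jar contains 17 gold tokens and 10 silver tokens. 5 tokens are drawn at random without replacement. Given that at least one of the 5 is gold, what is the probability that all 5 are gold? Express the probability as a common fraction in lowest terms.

182/2367

Work in counts. Selections with at least one gold: C(27,5) − C(10,5) = 80730 − 252 = 80478.
Of those, selections where all 5 are gold: C(17,5) = 6188.
Conditional probability = 6188/80478 = 182/2367.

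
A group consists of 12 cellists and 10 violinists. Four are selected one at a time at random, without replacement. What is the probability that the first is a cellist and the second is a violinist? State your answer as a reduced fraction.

Multiply the conditional probabilities at each draw: 12/22 · 10/21 = 120/462 = 20/77.

20/77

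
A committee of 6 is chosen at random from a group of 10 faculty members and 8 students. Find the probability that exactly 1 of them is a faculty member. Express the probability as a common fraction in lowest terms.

The sample space is all 6-subsets of the 18: C(18,6) = 18564.
Selections with exactly 1 faculty member: choose 1 of the 10 faculty members and 5 of the 8 students, C(10,1)·C(8,5) = 10·56 = 560.
Probability = 560/18564 = 20/663.

20/663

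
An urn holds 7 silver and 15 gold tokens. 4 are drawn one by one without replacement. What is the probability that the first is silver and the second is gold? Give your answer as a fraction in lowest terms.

Multiply the conditional probabilities at each draw: 7/22 · 15/21 = 105/462 = 5/22.

5/22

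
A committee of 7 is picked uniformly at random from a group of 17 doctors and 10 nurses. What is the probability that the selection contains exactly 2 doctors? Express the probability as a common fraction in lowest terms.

1904/49335

Total number of selections: C(27,7) = 888030.
Selections with exactly 2 doctors: choose 2 of the 17 doctors and 5 of the 10 nurses, C(17,2)·C(10,5) = 136·252 = 34272.
Probability = 34272/888030 = 1904/49335.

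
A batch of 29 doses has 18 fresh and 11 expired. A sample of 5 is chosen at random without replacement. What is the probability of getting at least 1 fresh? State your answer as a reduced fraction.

There are C(29,5) = 118755 ways to choose the 5.
The complement is all 5 are expired: C(11,5) = 462.
Probability = 1 − 462/118755 = 118293/118755 = 5633/5655.

5633/5655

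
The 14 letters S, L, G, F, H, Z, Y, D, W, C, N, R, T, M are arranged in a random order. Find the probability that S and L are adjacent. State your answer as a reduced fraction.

1/7

There are 14! = 87178291200 arrangements.
Treat S and L as a block: 13! arrangements of the blocks × 2 orders within the block = 2·6227020800 = 12454041600.
Probability = 12454041600/87178291200 = 1/7.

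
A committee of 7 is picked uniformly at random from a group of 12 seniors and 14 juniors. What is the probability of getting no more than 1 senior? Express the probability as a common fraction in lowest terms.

There are C(26,7) = 657800 ways to choose the 7.
Favorable selections (no more than 1 senior): C(12,0)·C(14,7) + C(12,1)·C(14,6) = 3432 + 36036 = 39468.
Probability = 39468/657800 = 3/50.

3/50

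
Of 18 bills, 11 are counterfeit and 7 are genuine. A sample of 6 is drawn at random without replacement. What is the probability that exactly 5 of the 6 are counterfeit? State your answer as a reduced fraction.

77/442

There are C(18,6) = 18564 ways to choose 6 from 18.
Selections with exactly 5 counterfeit: choose 5 of the 11 counterfeit and 1 of the 7 genuine, C(11,5)·C(7,1) = 462·7 = 3234.
Probability = 3234/18564 = 77/442.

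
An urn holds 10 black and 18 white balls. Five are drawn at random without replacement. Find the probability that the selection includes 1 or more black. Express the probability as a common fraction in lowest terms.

There are C(28,5) = 98280 ways to choose the 5.
The complement is all 5 are white: C(18,5) = 8568.
Probability = 1 − 8568/98280 = 89712/98280 = 178/195.

178/195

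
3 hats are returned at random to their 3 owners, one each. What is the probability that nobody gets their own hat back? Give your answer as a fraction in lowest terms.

There are 3! = 6 assignments.
By inclusion-exclusion, assignments with no fixed points: C(3,0)·3! − C(3,1)·2! + C(3,2)·1! − C(3,3)·0! = 2.
Probability = 2/6 = 1/3.

1/3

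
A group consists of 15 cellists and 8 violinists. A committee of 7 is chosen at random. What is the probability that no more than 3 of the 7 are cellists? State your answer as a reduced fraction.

There are C(23,7) = 245157 ways to choose the 7.
Favorable selections (no more than 3 cellists): C(15,0)·C(8,7) + C(15,1)·C(8,6) + C(15,2)·C(8,5) + C(15,3)·C(8,4) = 8 + 420 + 5880 + 31850 = 38158.
Probability = 38158/245157.

38158/245157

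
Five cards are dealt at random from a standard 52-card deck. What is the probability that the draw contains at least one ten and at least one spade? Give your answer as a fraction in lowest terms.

There are C(52,5) = 2598960 possible draws.
By inclusion-exclusion on the complements, draws missing all tens or all spades: C(48,5) + C(39,5) − C(36,5) = 1712304 + 575757 − 376992 = 1911069.
So draws with at least one of each: 2598960 − 1911069 = 687891, probability 687891/2598960 = 229297/866320.

229297/866320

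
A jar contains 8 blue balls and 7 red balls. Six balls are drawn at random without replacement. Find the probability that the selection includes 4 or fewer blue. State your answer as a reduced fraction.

Total selections: C(15,6) = 5005.
Count the complement (more than 4 blue): C(8,5)·C(7,1) + C(8,6)·C(7,0) = 392 + 28 = 420.
Probability = 1 − 420/5005 = 4585/5005 = 131/143.

131/143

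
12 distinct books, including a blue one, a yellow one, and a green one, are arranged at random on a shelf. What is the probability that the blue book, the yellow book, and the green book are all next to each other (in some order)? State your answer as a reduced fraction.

There are 12! = 479001600 arrangements.
Treat the three as one block: 10! placements × 3! orders within the block = 3628800·6 = 21772800.
Probability = 21772800/479001600 = 1/22.

1/22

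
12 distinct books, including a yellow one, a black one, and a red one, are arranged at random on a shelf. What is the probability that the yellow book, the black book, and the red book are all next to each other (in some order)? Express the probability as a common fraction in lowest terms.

There are 12! = 479001600 arrangements.
Treat the three as one block: 10! placements × 3! orders within the block = 3628800·6 = 21772800.
Probability = 21772800/479001600 = 1/22.

1/22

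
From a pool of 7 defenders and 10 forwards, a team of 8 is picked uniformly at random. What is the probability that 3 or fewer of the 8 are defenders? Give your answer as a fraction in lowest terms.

There are C(17,8) = 24310 ways to choose the 8.
Favorable selections (3 or fewer defenders): C(7,0)·C(10,8) + C(7,1)·C(10,7) + C(7,2)·C(10,6) + C(7,3)·C(10,5) = 45 + 840 + 4410 + 8820 = 14115.
Probability = 14115/24310 = 2823/4862.

2823/4862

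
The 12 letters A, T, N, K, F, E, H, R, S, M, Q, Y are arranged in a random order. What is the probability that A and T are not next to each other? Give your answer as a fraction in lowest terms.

5/6

There are 12! = 479001600 arrangements.
Arrangements with A and T adjacent: 2·11! = 79833600.
So not adjacent: 479001600 − 79833600 = 399168000, probability 399168000/479001600 = 5/6.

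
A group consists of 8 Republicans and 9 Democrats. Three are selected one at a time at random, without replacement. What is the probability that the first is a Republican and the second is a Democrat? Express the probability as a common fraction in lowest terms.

9/34

Multiply the conditional probabilities at each draw: 8/17 · 9/16 = 72/272 = 9/34.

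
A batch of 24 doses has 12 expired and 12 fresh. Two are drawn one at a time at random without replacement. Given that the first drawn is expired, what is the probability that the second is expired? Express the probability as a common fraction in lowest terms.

After removing one expired, 23 remain: 11 expired and 12 fresh.
So the probability the next is expired is 11/23.

11/23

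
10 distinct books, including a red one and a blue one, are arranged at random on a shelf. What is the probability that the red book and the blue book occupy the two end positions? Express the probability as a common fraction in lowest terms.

1/45

There are 10! = 3628800 arrangements.
Place the red book and the blue book at the ends in 2 ways, arrange the remaining 8 in 8! = 40320 ways: 2·40320 = 80640.
Probability = 80640/3628800 = 1/45.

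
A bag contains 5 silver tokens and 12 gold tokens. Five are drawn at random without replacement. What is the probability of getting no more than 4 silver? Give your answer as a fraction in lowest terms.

6187/6188

Total selections: C(17,5) = 6188.
Favorable selections (no more than 4 silver): C(5,0)·C(12,5) + C(5,1)·C(12,4) + C(5,2)·C(12,3) + C(5,3)·C(12,2) + C(5,4)·C(12,1) = 792 + 2475 + 2200 + 660 + 60 = 6187.
Probability = 6187/6188.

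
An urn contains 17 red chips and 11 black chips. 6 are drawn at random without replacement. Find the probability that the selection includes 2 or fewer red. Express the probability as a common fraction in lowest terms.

341/2415

There are C(28,6) = 376740 ways to choose the 6.
Favorable selections (2 or fewer red): C(17,0)·C(11,6) + C(17,1)·C(11,5) + C(17,2)·C(11,4) = 462 + 7854 + 44880 = 53196.
Probability = 53196/376740 = 341/2415.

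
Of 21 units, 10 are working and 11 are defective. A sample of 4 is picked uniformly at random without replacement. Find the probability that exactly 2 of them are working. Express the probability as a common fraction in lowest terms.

55/133

Total number of selections: C(21,4) = 5985.
Selections with exactly 2 working: choose 2 of the 10 working and 2 of the 11 defective, C(10,2)·C(11,2) = 45·55 = 2475.
Probability = 2475/5985 = 55/133.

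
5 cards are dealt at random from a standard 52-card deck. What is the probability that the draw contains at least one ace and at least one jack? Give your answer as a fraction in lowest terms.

There are C(52,5) = 2598960 possible draws.
By inclusion-exclusion on the complements, draws missing all aces or all jacks: C(48,5) + C(48,5) − C(44,5) = 1712304 + 1712304 − 1086008 = 2338600.
So draws with at least one of each: 2598960 − 2338600 = 260360, probability 260360/2598960 = 6509/64974.

6509/64974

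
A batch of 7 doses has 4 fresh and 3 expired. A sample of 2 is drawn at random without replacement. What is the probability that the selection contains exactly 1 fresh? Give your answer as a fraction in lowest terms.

4/7

There are C(7,2) = 21 ways to choose 2 from 7.
Selections with exactly 1 fresh: choose 1 of the 4 fresh and 1 of the 3 expired, C(4,1)·C(3,1) = 4·3 = 12.
Probability = 12/21 = 4/7.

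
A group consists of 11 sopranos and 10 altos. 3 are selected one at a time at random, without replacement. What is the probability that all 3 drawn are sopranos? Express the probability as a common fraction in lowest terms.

33/266

Multiply the conditional probabilities at each draw: 11/21 · 10/20 · 9/19 = 990/7980 = 33/266.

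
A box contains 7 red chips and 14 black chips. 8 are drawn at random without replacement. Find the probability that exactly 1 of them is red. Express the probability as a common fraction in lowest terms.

572/4845

The sample space is all 8-subsets of the 21: C(21,8) = 203490.
Selections with exactly 1 red: choose 1 of the 7 red and 7 of the 14 black, C(7,1)·C(14,7) = 7·3432 = 24024.
Probability = 24024/203490 = 572/4845.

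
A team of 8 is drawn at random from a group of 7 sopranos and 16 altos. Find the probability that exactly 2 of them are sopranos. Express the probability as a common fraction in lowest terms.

2548/7429

There are C(23,8) = 490314 ways to choose 8 from 23.
Selections with exactly 2 sopranos: choose 2 of the 7 sopranos and 6 of the 16 altos, C(7,2)·C(16,6) = 21·8008 = 168168.
Probability = 168168/490314 = 2548/7429.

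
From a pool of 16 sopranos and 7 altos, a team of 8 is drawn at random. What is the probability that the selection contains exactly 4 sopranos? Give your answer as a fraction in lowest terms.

31850/245157

There are C(23,8) = 490314 ways to choose 8 from 23.
Selections with exactly 4 sopranos: choose 4 of the 16 sopranos and 4 of the 7 altos, C(16,4)·C(7,4) = 1820·35 = 63700.
Probability = 63700/490314 = 31850/245157.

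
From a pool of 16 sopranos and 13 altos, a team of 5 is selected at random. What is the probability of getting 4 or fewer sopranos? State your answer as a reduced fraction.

419/435

Total selections: C(29,5) = 118755.
The complement is exactly 5 sopranos: C(16,5)·C(13,0) = 4368.
Probability = 1 − 4368/118755 = 114387/118755 = 419/435.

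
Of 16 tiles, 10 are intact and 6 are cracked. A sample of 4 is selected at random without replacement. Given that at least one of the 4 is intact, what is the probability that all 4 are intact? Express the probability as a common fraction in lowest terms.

42/361

Work in counts. Selections with at least one intact: C(16,4) − C(6,4) = 1820 − 15 = 1805.
Of those, selections where all 4 are intact: C(10,4) = 210.
Conditional probability = 210/1805 = 42/361.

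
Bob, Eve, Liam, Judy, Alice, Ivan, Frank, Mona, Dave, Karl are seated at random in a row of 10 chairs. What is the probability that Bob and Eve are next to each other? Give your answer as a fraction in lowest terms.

1/5

There are 10! = 3628800 arrangements.
Treat Bob and Eve as a block: 9! arrangements of the blocks × 2 orders within the block = 2·362880 = 725760.
Probability = 725760/3628800 = 1/5.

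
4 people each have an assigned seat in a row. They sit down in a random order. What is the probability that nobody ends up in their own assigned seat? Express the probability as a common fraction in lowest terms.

There are 4! = 24 seatings.
By inclusion-exclusion, seatings with no fixed points: C(4,0)·4! − C(4,1)·3! + C(4,2)·2! − C(4,3)·1! + C(4,4)·0! = 9.
Probability = 9/24 = 3/8.

3/8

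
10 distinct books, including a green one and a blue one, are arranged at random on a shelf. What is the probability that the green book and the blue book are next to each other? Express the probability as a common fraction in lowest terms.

1/5

There are 10! = 3628800 arrangements.
Treat the green book and the blue book as a block: 9! arrangements of the blocks × 2 orders within the block = 2·362880 = 725760.
Probability = 725760/3628800 = 1/5.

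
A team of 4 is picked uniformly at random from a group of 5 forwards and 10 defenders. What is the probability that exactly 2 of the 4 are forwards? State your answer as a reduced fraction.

30/91

There are C(15,4) = 1365 ways to choose 4 from 15.
Selections with exactly 2 forwards: choose 2 of the 5 forwards and 2 of the 10 defenders, C(5,2)·C(10,2) = 10·45 = 450.
Probability = 450/1365 = 30/91.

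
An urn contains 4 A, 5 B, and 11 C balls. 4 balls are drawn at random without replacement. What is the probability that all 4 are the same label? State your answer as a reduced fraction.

112/1615

There are C(20,4) = 4845 ways to draw 4 balls.
All same label: C(4,4) + C(5,4) + C(11,4) = 1 + 5 + 330 = 336.
Probability = 336/4845 = 112/1615.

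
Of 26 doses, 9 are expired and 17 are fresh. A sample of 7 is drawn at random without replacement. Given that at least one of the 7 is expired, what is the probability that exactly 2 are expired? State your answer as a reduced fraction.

119/341

Work in counts. Selections with at least one expired: C(26,7) − C(17,7) = 657800 − 19448 = 638352.
Of those, selections where exactly 2 are expired: C(9,2)·C(17,5) = 36·6188 = 222768.
Conditional probability = 222768/638352 = 119/341.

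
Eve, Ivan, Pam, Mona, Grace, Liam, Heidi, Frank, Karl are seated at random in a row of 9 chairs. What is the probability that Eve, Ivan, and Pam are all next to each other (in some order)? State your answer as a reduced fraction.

There are 9! = 362880 arrangements.
Treat the three as one block: 7! placements × 3! orders within the block = 5040·6 = 30240.
Probability = 30240/362880 = 1/12.

1/12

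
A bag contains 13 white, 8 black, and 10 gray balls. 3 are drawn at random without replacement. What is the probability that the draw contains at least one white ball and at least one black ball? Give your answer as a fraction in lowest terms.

2028/4495

There are C(31,3) = 4495 possible draws.
By inclusion-exclusion on the complements, draws missing all white or all black: C(18,3) + C(23,3) − C(10,3) = 816 + 1771 − 120 = 2467.
So draws with at least one of each: 4495 − 2467 = 2028, probability 2028/4495.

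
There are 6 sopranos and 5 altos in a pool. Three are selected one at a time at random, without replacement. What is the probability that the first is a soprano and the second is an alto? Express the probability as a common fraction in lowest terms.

Multiply the conditional probabilities at each draw: 6/11 · 5/10 = 30/110 = 3/11.

3/11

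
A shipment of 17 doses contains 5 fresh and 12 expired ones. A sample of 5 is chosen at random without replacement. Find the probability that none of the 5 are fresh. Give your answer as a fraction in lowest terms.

198/1547

There are C(17,5) = 6188 possible selections.
Selections with no fresh (all expired): C(12,5) = 792.
Probability = 792/6188 = 198/1547.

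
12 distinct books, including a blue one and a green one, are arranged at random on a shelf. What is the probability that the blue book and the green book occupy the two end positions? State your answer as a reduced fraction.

There are 12! = 479001600 arrangements.
Place the blue book and the green book at the ends in 2 ways, arrange the remaining 10 in 10! = 3628800 ways: 2·3628800 = 7257600.
Probability = 7257600/479001600 = 1/66.

1/66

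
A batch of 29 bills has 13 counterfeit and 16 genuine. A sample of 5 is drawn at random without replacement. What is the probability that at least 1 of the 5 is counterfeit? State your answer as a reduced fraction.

Total selections: C(29,5) = 118755.
Favorable selections (at least 1 counterfeit): C(13,1)·C(16,4) + C(13,2)·C(16,3) + C(13,3)·C(16,2) + C(13,4)·C(16,1) + C(13,5)·C(16,0) = 23660 + 43680 + 34320 + 11440 + 1287 = 114387.
Probability = 114387/118755 = 419/435.

419/435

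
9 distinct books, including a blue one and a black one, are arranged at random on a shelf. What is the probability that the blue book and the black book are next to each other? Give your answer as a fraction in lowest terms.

2/9

There are 9! = 362880 arrangements.
Treat the blue book and the black book as a block: 8! arrangements of the blocks × 2 orders within the block = 2·40320 = 80640.
Probability = 80640/362880 = 2/9.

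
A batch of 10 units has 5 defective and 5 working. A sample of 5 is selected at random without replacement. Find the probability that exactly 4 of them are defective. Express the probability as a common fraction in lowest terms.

The sample space is all 5-subsets of the 10: C(10,5) = 252.
Selections with exactly 4 defective: choose 4 of the 5 defective and 1 of the 5 working, C(5,4)·C(5,1) = 5·5 = 25.
Probability = 25/252.

25/252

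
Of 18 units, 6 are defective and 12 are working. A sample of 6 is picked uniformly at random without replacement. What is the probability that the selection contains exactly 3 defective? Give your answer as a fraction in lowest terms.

1100/4641

The sample space is all 6-subsets of the 18: C(18,6) = 18564.
Selections with exactly 3 defective: choose 3 of the 6 defective and 3 of the 12 working, C(6,3)·C(12,3) = 20·220 = 4400.
Probability = 4400/18564 = 1100/4641.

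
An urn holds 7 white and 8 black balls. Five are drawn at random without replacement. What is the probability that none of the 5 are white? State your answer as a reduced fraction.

There are C(15,5) = 3003 possible selections.
Selections with no white (all black): C(8,5) = 56.
Probability = 56/3003 = 8/429.

8/429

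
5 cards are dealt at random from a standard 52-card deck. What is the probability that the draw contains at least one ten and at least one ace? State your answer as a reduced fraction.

6509/64974

There are C(52,5) = 2598960 possible draws.
By inclusion-exclusion on the complements, draws missing all tens or all aces: C(48,5) + C(48,5) − C(44,5) = 1712304 + 1712304 − 1086008 = 2338600.
So draws with at least one of each: 2598960 − 2338600 = 260360, probability 260360/2598960 = 6509/64974.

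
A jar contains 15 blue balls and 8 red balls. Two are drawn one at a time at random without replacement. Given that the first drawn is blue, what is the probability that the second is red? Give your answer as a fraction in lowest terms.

After removing one blue, 22 remain: 14 blue and 8 red.
So the probability the next is red is 8/22 = 4/11.

4/11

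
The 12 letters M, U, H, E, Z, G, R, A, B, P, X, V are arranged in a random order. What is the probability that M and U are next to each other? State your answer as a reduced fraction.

There are 12! = 479001600 arrangements.
Treat M and U as a block: 11! arrangements of the blocks × 2 orders within the block = 2·39916800 = 79833600.
Probability = 79833600/479001600 = 1/6.

1/6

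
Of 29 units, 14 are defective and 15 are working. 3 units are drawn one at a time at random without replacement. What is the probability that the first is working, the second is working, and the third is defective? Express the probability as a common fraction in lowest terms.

35/261

Multiply the conditional probabilities at each draw: 15/29 · 14/28 · 14/27 = 2940/21924 = 35/261.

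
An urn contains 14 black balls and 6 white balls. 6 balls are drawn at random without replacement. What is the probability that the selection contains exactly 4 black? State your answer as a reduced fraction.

Total number of selections: C(20,6) = 38760.
Selections with exactly 4 black: choose 4 of the 14 black and 2 of the 6 white, C(14,4)·C(6,2) = 1001·15 = 15015.
Probability = 15015/38760 = 1001/2584.

1001/2584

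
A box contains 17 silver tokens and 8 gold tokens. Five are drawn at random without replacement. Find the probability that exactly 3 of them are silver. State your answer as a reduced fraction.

272/759

Total number of selections: C(25,5) = 53130.
Selections with exactly 3 silver: choose 3 of the 17 silver and 2 of the 8 gold, C(17,3)·C(8,2) = 680·28 = 19040.
Probability = 19040/53130 = 272/759.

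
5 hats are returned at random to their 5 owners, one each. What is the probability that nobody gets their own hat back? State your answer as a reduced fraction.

There are 5! = 120 assignments.
By inclusion-exclusion, assignments with no fixed points: C(5,0)·5! − C(5,1)·4! + C(5,2)·3! − C(5,3)·2! + C(5,4)·1! − C(5,5)·0! = 44.
Probability = 44/120 = 11/30.

11/30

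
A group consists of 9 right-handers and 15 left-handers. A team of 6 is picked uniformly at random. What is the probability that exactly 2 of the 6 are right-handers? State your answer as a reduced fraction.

1755/4807

Total number of selections: C(24,6) = 134596.
Selections with exactly 2 right-handers: choose 2 of the 9 right-handers and 4 of the 15 left-handers, C(9,2)·C(15,4) = 36·1365 = 49140.
Probability = 49140/134596 = 1755/4807.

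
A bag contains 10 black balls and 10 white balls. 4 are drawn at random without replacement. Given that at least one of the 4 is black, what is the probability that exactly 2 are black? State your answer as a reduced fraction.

45/103

Work in counts. Selections with at least one black: C(20,4) − C(10,4) = 4845 − 210 = 4635.
Of those, selections where exactly 2 are black: C(10,2)·C(10,2) = 45·45 = 2025.
Conditional probability = 2025/4635 = 45/103.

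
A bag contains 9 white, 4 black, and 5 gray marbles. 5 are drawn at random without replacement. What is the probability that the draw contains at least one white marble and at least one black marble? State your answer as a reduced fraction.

There are C(18,5) = 8568 possible draws.
By inclusion-exclusion on the complements, draws missing all white or all black: C(9,5) + C(14,5) − C(5,5) = 126 + 2002 − 1 = 2127.
So draws with at least one of each: 8568 − 2127 = 6441, probability 6441/8568 = 2147/2856.

2147/2856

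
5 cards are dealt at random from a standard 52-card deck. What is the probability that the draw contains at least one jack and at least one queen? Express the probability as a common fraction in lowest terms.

There are C(52,5) = 2598960 possible draws.
By inclusion-exclusion on the complements, draws missing all jacks or all queens: C(48,5) + C(48,5) − C(44,5) = 1712304 + 1712304 − 1086008 = 2338600.
So draws with at least one of each: 2598960 − 2338600 = 260360, probability 260360/2598960 = 6509/64974.

6509/64974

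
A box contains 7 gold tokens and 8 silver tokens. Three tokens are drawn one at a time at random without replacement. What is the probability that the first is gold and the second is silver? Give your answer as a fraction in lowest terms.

4/15

Multiply the conditional probabilities at each draw: 7/15 · 8/14 = 56/210 = 4/15.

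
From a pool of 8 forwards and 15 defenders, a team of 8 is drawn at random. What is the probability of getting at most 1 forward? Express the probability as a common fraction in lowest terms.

There are C(23,8) = 490314 ways to choose the 8.
Favorable selections (at most 1 forward): C(8,0)·C(15,8) + C(8,1)·C(15,7) = 6435 + 51480 = 57915.
Probability = 57915/490314 = 1755/14858.

1755/14858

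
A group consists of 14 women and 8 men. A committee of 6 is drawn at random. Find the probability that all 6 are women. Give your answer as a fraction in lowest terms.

13/323

There are C(22,6) = 74613 possible selections.
Selections with all women: C(14,6) = 3003.
Probability = 3003/74613 = 13/323.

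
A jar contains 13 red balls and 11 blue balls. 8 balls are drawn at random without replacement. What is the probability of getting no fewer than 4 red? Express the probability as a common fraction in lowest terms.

17056/22287

Total selections: C(24,8) = 735471.
Count the complement (fewer than 4 red): C(13,0)·C(11,8) + C(13,1)·C(11,7) + C(13,2)·C(11,6) + C(13,3)·C(11,5) = 165 + 4290 + 36036 + 132132 = 172623.
Probability = 1 − 172623/735471 = 562848/735471 = 17056/22287.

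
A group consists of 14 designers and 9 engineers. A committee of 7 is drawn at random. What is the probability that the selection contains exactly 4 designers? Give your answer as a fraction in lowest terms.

2548/7429

Total number of selections: C(23,7) = 245157.
Selections with exactly 4 designers: choose 4 of the 14 designers and 3 of the 9 engineers, C(14,4)·C(9,3) = 1001·84 = 84084.
Probability = 84084/245157 = 2548/7429.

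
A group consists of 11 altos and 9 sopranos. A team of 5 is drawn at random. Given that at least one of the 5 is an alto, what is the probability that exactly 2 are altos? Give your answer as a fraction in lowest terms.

70/233

Work in counts. Selections with at least one alto: C(20,5) − C(9,5) = 15504 − 126 = 15378.
Of those, selections where exactly 2 are altos: C(11,2)·C(9,3) = 55·84 = 4620.
Conditional probability = 4620/15378 = 70/233.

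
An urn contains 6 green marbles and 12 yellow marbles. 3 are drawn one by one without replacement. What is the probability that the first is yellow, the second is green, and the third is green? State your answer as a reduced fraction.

5/68

Multiply the conditional probabilities at each draw: 12/18 · 6/17 · 5/16 = 360/4896 = 5/68.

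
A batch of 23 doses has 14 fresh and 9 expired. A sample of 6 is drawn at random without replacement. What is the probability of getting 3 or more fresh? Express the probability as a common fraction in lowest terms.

4173/4807

Total selections: C(23,6) = 100947.
Count the complement (fewer than 3 fresh): C(14,0)·C(9,6) + C(14,1)·C(9,5) + C(14,2)·C(9,4) = 84 + 1764 + 11466 = 13314.
Probability = 1 − 13314/100947 = 87633/100947 = 4173/4807.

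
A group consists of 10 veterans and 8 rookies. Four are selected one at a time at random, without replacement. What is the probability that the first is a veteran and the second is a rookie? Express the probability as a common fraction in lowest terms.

40/153

Multiply the conditional probabilities at each draw: 10/18 · 8/17 = 80/306 = 40/153.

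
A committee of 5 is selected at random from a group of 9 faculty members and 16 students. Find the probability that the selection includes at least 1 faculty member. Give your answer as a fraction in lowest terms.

1161/1265

Total selections: C(25,5) = 53130.
The complement is all 5 are students: C(16,5) = 4368.
Probability = 1 − 4368/53130 = 48762/53130 = 1161/1265.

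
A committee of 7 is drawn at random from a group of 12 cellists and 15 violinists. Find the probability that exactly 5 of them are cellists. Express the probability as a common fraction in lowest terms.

Total number of selections: C(27,7) = 888030.
Selections with exactly 5 cellists: choose 5 of the 12 cellists and 2 of the 15 violinists, C(12,5)·C(15,2) = 792·105 = 83160.
Probability = 83160/888030 = 28/299.

28/299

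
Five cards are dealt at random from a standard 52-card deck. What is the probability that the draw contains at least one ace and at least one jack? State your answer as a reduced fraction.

6509/64974

There are C(52,5) = 2598960 possible draws.
By inclusion-exclusion on the complements, draws missing all aces or all jacks: C(48,5) + C(48,5) − C(44,5) = 1712304 + 1712304 − 1086008 = 2338600.
So draws with at least one of each: 2598960 − 2338600 = 260360, probability 260360/2598960 = 6509/64974.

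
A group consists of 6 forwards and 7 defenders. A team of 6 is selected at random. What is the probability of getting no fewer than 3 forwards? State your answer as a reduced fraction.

Total selections: C(13,6) = 1716.
Favorable selections (no fewer than 3 forwards): C(6,3)·C(7,3) + C(6,4)·C(7,2) + C(6,5)·C(7,1) + C(6,6)·C(7,0) = 700 + 315 + 42 + 1 = 1058.
Probability = 1058/1716 = 529/858.

529/858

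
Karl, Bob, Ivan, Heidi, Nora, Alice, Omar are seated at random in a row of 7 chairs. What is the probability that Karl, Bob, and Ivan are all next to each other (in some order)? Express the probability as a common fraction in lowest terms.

There are 7! = 5040 arrangements.
Treat the three as one block: 5! placements × 3! orders within the block = 120·6 = 720.
Probability = 720/5040 = 1/7.

1/7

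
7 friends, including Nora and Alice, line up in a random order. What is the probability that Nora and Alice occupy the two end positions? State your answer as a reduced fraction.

1/21

There are 7! = 5040 arrangements.
Place Nora and Alice at the ends in 2 ways, arrange the remaining 5 in 5! = 120 ways: 2·120 = 240.
Probability = 240/5040 = 1/21.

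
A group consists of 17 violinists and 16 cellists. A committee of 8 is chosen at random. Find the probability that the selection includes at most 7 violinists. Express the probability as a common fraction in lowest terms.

48461/48546

Total selections: C(33,8) = 13884156.
The complement is exactly 8 violinists: C(17,8)·C(16,0) = 24310.
Probability = 1 − 24310/13884156 = 13859846/13884156 = 48461/48546.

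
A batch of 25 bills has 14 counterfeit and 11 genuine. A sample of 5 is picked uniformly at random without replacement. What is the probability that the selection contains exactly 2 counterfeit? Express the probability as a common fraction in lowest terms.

Total number of selections: C(25,5) = 53130.
Selections with exactly 2 counterfeit: choose 2 of the 14 counterfeit and 3 of the 11 genuine, C(14,2)·C(11,3) = 91·165 = 15015.
Probability = 15015/53130 = 13/46.

13/46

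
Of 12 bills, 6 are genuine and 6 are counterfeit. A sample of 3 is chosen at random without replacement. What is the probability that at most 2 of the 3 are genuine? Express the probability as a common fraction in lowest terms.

10/11

There are C(12,3) = 220 ways to choose the 3.
The complement is exactly 3 genuine: C(6,3)·C(6,0) = 20.
Probability = 1 − 20/220 = 200/220 = 10/11.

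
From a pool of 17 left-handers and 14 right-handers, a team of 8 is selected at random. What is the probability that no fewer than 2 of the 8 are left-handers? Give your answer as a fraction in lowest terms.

Total selections: C(31,8) = 7888725.
Count the complement (fewer than 2 left-handers): C(17,0)·C(14,8) + C(17,1)·C(14,7) = 3003 + 58344 = 61347.
Probability = 1 − 61347/7888725 = 7827378/7888725 = 200702/202275.

200702/202275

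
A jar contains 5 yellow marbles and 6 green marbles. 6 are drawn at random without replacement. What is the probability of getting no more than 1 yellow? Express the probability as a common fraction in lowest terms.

31/462

There are C(11,6) = 462 ways to choose the 6.
Favorable selections (no more than 1 yellow): C(5,0)·C(6,6) + C(5,1)·C(6,5) = 1 + 30 = 31.
Probability = 31/462.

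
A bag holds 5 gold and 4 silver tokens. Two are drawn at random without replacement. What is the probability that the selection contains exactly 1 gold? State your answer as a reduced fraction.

5/9

Total number of selections: C(9,2) = 36.
Selections with exactly 1 gold: choose 1 of the 5 gold and 1 of the 4 silver, C(5,1)·C(4,1) = 5·4 = 20.
Probability = 20/36 = 5/9.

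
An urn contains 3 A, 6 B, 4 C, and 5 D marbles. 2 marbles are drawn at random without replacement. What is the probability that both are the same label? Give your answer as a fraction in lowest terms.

There are C(18,2) = 153 ways to draw 2 marbles.
All same label: C(3,2) + C(6,2) + C(4,2) + C(5,2) = 3 + 15 + 6 + 10 = 34.
Probability = 34/153 = 2/9.

2/9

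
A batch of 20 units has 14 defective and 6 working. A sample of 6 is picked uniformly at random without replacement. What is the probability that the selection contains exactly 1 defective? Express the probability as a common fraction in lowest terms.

7/3230

There are C(20,6) = 38760 ways to choose 6 from 20.
Selections with exactly 1 defective: choose 1 of the 14 defective and 5 of the 6 working, C(14,1)·C(6,5) = 14·6 = 84.
Probability = 84/38760 = 7/3230.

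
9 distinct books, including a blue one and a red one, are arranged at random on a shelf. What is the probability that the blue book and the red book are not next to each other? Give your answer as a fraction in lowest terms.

There are 9! = 362880 arrangements.
Arrangements with the blue book and the red book adjacent: 2·8! = 80640.
So not adjacent: 362880 − 80640 = 282240, probability 282240/362880 = 7/9.

7/9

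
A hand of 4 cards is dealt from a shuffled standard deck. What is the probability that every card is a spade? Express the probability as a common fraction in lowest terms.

There are C(52,4) = 270725 possible 4-card hands.
Hands that are all spades: C(13,4) = 715.
Probability = 715/270725 = 11/4165.

11/4165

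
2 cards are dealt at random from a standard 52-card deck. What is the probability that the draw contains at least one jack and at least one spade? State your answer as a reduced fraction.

29/442

There are C(52,2) = 1326 possible draws.
By inclusion-exclusion on the complements, draws missing all jacks or all spades: C(48,2) + C(39,2) − C(36,2) = 1128 + 741 − 630 = 1239.
So draws with at least one of each: 1326 − 1239 = 87, probability 87/1326 = 29/442.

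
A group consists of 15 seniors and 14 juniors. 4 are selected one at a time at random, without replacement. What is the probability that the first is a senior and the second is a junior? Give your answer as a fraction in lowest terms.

Multiply the conditional probabilities at each draw: 15/29 · 14/28 = 210/812 = 15/58.

15/58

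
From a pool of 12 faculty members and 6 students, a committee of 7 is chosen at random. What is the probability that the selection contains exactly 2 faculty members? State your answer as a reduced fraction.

11/884

The sample space is all 7-subsets of the 18: C(18,7) = 31824.
Selections with exactly 2 faculty members: choose 2 of the 12 faculty members and 5 of the 6 students, C(12,2)·C(6,5) = 66·6 = 396.
Probability = 396/31824 = 11/884.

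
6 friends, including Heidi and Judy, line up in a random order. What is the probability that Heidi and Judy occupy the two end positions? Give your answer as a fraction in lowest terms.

There are 6! = 720 arrangements.
Place Heidi and Judy at the ends in 2 ways, arrange the remaining 4 in 4! = 24 ways: 2·24 = 48.
Probability = 48/720 = 1/15.

1/15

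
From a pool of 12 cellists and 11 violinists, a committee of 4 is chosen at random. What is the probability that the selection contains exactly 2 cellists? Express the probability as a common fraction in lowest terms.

66/161

The sample space is all 4-subsets of the 23: C(23,4) = 8855.
Selections with exactly 2 cellists: choose 2 of the 12 cellists and 2 of the 11 violinists, C(12,2)·C(11,2) = 66·55 = 3630.
Probability = 3630/8855 = 66/161.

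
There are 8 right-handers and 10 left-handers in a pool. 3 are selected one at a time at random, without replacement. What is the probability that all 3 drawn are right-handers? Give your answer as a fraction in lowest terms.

7/102

Multiply the conditional probabilities at each draw: 8/18 · 7/17 · 6/16 = 336/4896 = 7/102.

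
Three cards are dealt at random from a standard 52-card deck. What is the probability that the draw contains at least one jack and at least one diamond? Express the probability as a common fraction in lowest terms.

There are C(52,3) = 22100 possible draws.
By inclusion-exclusion on the complements, draws missing all jacks or all diamonds: C(48,3) + C(39,3) − C(36,3) = 17296 + 9139 − 7140 = 19295.
So draws with at least one of each: 22100 − 19295 = 2805, probability 2805/22100 = 33/260.

33/260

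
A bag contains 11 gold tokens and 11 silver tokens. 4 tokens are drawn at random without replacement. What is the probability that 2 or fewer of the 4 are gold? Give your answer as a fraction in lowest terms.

94/133

There are C(22,4) = 7315 ways to choose the 4.
Count the complement (more than 2 gold): C(11,3)·C(11,1) + C(11,4)·C(11,0) = 1815 + 330 = 2145.
Probability = 1 − 2145/7315 = 5170/7315 = 94/133.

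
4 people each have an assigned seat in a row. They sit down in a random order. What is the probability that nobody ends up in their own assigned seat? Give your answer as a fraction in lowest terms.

3/8

There are 4! = 24 seatings.
By inclusion-exclusion, seatings with no fixed points: C(4,0)·4! − C(4,1)·3! + C(4,2)·2! − C(4,3)·1! + C(4,4)·0! = 9.
Probability = 9/24 = 3/8.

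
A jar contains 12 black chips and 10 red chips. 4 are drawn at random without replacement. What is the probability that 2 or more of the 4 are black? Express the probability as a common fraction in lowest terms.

103/133

Total selections: C(22,4) = 7315.
Count the complement (fewer than 2 black): C(12,0)·C(10,4) + C(12,1)·C(10,3) = 210 + 1440 = 1650.
Probability = 1 − 1650/7315 = 5665/7315 = 103/133.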